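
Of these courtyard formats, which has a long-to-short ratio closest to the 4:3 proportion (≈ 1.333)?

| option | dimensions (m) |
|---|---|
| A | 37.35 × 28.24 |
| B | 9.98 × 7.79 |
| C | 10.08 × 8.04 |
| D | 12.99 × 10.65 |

Ratios (long/short): A ≈ 1.323; B ≈ 1.281; C ≈ 1.254; D ≈ 1.220.
4:3 ≈ 1.333; option A is nearest (Δ 0.010).

A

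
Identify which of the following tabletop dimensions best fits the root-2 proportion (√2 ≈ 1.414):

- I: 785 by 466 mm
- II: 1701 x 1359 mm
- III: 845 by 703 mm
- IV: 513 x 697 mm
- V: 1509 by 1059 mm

V

Target root-2 ≈ 1.414.
I: 1.685 (Δ0.271)  II: 1.252 (Δ0.162)  III: 1.202 (Δ0.212)  IV: 1.359 (Δ0.055)  V: 1.425 (Δ0.011)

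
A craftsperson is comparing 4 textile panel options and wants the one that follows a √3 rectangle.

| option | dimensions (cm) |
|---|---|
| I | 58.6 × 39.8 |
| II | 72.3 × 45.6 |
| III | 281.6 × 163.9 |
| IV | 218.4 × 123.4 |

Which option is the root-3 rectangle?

III

Target root-3 ≈ 1.732.
I: 1.472 (Δ0.260)  II: 1.586 (Δ0.146)  III: 1.718 (Δ0.014)  IV: 1.770 (Δ0.038)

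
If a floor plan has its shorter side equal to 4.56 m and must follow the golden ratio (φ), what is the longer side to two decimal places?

golden ratio ≈ 1.61803.
Longer side = 4.56 × 1.61803 ≈ 7.3782 → 7.38 m.

7.38 m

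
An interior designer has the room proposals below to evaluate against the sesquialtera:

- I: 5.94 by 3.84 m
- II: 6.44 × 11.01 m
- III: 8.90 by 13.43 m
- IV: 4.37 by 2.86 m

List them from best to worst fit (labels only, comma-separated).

III, IV, I, II

I: 5.94/3.84 ≈ 1.547 → |1.547 − 1.500| = 0.047
II: 11.01/6.44 ≈ 1.710 → |1.710 − 1.500| = 0.210
III: 13.43/8.90 ≈ 1.509 → |1.509 − 1.500| = 0.009
IV: 4.37/2.86 ≈ 1.528 → |1.528 − 1.500| = 0.028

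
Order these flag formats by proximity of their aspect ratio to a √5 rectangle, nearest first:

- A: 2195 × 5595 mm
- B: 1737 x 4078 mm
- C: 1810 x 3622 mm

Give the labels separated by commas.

B, C, A

Ratios: A = 5595 / 2195 ≈ 2.549; B = 4078 / 1737 ≈ 2.348; C = 3622 / 1810 ≈ 2.001.
|Δ from 2.236|: A 0.313; B 0.112; C 0.235.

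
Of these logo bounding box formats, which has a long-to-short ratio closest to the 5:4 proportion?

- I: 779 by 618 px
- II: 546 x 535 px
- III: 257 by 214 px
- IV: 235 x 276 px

Target 5:4 ≈ 1.250.
I: 1.261 (Δ0.011)  II: 1.021 (Δ0.229)  III: 1.201 (Δ0.049)  IV: 1.174 (Δ0.076)

I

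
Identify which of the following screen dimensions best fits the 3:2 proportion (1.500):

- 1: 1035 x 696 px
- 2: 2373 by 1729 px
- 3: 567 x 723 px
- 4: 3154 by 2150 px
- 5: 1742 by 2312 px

1

Ratios (long/short): 1 ≈ 1.487; 2 ≈ 1.372; 3 ≈ 1.275; 4 ≈ 1.467; 5 ≈ 1.327.
3:2 ≈ 1.500; option 1 is nearest (Δ 0.013).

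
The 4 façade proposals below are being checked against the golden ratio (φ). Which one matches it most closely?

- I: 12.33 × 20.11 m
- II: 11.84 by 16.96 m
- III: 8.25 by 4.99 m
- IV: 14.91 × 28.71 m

I

Ratios (long/short): I ≈ 1.631; II ≈ 1.432; III ≈ 1.653; IV ≈ 1.926.
golden ratio ≈ 1.618; option I is nearest (Δ 0.013).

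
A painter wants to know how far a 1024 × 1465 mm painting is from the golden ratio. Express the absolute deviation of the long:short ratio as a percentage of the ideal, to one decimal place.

Ratio = 1465 / 1024 ≈ 1.4307.
Ideal golden ratio ≈ 1.6180. |1.4307 − 1.6180| / 1.6180 ≈ 11.58% → 11.6%.

11.6%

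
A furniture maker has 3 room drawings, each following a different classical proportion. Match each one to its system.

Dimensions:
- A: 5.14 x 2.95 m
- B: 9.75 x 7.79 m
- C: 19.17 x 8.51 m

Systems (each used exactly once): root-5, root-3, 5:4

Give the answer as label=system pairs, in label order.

Ratios: A ≈ 1.742; B ≈ 1.252; C ≈ 2.253.
Targets: root-5 ≈ 2.236; root-3 ≈ 1.732; 5:4 ≈ 1.250.

A=root-3, B=5:4, C=root-5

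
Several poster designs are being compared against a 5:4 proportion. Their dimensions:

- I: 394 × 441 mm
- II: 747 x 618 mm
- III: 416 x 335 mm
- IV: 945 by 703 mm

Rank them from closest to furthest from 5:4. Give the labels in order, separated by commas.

Ratios: I = 441 / 394 ≈ 1.119; II = 747 / 618 ≈ 1.209; III = 416 / 335 ≈ 1.242; IV = 945 / 703 ≈ 1.344.
|Δ from 1.250|: I 0.131; II 0.041; III 0.008; IV 0.094.

III, II, IV, I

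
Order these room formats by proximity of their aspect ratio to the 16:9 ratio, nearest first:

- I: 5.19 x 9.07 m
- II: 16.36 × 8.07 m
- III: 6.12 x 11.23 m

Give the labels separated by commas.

Ratios: I = 9.07 / 5.19 ≈ 1.748; II = 16.36 / 8.07 ≈ 2.027; III = 11.23 / 6.12 ≈ 1.835.
|Δ from 1.778|: I 0.030; II 0.249; III 0.057.

I, III, II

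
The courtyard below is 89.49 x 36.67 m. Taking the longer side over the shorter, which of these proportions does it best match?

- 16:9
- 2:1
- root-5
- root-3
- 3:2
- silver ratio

silver ratio

Ratio = 89.49 / 36.67 ≈ 2.440.
Distances: 16:9 1.778 (Δ 0.662); 2:1 2.000 (Δ 0.440); root-5 2.236 (Δ 0.204); root-3 1.732 (Δ 0.708); 3:2 1.500 (Δ 0.940); silver ratio 2.414 (Δ 0.026).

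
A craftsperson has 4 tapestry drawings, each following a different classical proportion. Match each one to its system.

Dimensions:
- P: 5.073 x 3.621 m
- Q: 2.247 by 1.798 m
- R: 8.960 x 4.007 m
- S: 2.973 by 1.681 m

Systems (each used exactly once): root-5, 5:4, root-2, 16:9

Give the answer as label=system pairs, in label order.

P = 5.073/3.621 ≈ 1.401 → root-2 (1.414)
Q = 2.247/1.798 ≈ 1.250 → 5:4 (1.250)
R = 8.960/4.007 ≈ 2.236 → root-5 (2.236)
S = 2.973/1.681 ≈ 1.769 → 16:9 (1.778)

P=root-2, Q=5:4, R=root-5, S=16:9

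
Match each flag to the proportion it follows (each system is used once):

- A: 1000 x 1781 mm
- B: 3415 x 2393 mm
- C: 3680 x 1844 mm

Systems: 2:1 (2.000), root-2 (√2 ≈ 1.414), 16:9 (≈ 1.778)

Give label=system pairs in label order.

A=16:9, B=root-2, C=2:1

Ratios: A ≈ 1.781; B ≈ 1.427; C ≈ 1.996.
Targets: 2:1 ≈ 2.000; root-2 ≈ 1.414; 16:9 ≈ 1.778.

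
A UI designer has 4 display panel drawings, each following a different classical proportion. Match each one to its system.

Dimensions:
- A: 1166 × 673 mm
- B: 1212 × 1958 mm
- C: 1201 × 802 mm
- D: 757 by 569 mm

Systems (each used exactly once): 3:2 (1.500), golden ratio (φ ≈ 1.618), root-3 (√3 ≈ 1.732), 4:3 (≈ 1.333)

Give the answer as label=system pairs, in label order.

A=root-3, B=golden ratio, C=3:2, D=4:3

Ratios: A ≈ 1.733; B ≈ 1.616; C ≈ 1.498; D ≈ 1.330.
Targets: 3:2 ≈ 1.500; golden ratio ≈ 1.618; root-3 ≈ 1.732; 4:3 ≈ 1.333.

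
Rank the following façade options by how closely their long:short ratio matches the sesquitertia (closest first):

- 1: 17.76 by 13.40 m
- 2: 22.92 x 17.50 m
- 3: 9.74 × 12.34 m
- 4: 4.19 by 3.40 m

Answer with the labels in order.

Ratios: 1 = 17.76 / 13.40 ≈ 1.325; 2 = 22.92 / 17.50 ≈ 1.310; 3 = 12.34 / 9.74 ≈ 1.267; 4 = 4.19 / 3.40 ≈ 1.232.
|Δ from 1.333|: 1 0.008; 2 0.023; 3 0.066; 4 0.101.

1, 2, 3, 4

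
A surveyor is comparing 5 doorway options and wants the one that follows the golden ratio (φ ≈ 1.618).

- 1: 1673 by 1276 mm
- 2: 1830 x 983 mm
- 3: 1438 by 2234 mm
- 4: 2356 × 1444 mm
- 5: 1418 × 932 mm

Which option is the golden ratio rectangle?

4

Target golden ratio ≈ 1.618.
1: 1.311 (Δ0.307)  2: 1.862 (Δ0.244)  3: 1.554 (Δ0.064)  4: 1.632 (Δ0.014)  5: 1.521 (Δ0.097)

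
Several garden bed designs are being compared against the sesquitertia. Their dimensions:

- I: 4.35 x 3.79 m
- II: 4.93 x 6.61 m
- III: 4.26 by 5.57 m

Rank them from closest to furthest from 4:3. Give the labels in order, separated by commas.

Ratios: I = 4.35 / 3.79 ≈ 1.148; II = 6.61 / 4.93 ≈ 1.341; III = 5.57 / 4.26 ≈ 1.308.
|Δ from 1.333|: I 0.185; II 0.008; III 0.025.

II, III, I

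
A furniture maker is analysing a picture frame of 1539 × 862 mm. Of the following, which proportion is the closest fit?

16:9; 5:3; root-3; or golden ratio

16:9

1539/862 ≈ 1.785. Nearest candidates are 16:9 (1.778, off by 0.007) and root-3 (1.732, off by 0.053).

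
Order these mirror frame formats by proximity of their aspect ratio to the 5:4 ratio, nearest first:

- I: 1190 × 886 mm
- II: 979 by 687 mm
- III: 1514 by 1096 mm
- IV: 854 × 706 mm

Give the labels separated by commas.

IV, I, III, II

I: 1190/886 ≈ 1.343 → |1.343 − 1.250| = 0.093
II: 979/687 ≈ 1.425 → |1.425 − 1.250| = 0.175
III: 1514/1096 ≈ 1.381 → |1.381 − 1.250| = 0.131
IV: 854/706 ≈ 1.210 → |1.210 − 1.250| = 0.040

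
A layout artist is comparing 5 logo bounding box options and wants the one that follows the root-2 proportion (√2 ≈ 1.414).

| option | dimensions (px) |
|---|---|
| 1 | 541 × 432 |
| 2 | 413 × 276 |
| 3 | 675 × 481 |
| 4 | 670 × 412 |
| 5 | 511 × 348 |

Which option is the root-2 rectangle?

3

Target root-2 ≈ 1.414.
1: 1.252 (Δ0.162)  2: 1.496 (Δ0.082)  3: 1.403 (Δ0.011)  4: 1.626 (Δ0.212)  5: 1.468 (Δ0.054)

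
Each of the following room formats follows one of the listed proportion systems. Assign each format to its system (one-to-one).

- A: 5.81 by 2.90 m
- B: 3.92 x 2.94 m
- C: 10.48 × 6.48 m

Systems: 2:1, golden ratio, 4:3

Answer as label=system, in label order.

A = 5.81/2.90 ≈ 2.003 → 2:1 (2.000)
B = 3.92/2.94 ≈ 1.333 → 4:3 (1.333)
C = 10.48/6.48 ≈ 1.617 → golden ratio (1.618)

A=2:1, B=4:3, C=golden ratio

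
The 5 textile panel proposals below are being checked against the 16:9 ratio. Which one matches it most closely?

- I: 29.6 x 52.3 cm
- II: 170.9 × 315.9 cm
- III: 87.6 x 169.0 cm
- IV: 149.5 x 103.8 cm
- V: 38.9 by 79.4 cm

I

Target 16:9 ≈ 1.778.
I: 1.767 (Δ0.011)  II: 1.848 (Δ0.070)  III: 1.929 (Δ0.151)  IV: 1.440 (Δ0.338)  V: 2.041 (Δ0.263)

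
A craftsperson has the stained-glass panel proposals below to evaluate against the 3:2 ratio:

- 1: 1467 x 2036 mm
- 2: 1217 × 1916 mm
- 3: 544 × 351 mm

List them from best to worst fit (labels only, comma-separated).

Ratios: 1 = 2036 / 1467 ≈ 1.388; 2 = 1916 / 1217 ≈ 1.574; 3 = 544 / 351 ≈ 1.550.
|Δ from 1.500|: 1 0.112; 2 0.074; 3 0.050.

3, 2, 1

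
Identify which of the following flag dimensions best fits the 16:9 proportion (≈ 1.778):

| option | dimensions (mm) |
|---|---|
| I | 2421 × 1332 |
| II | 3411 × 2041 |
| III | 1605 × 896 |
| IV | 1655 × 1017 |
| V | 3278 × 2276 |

III

Ratios (long/short): I ≈ 1.818; II ≈ 1.671; III ≈ 1.791; IV ≈ 1.627; V ≈ 1.440.
16:9 ≈ 1.778; option III is nearest (Δ 0.013).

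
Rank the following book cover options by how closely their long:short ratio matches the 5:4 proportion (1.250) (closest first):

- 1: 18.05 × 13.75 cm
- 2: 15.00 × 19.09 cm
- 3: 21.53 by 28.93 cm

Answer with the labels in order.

2, 1, 3

1: 18.05/13.75 ≈ 1.313 → |1.313 − 1.250| = 0.063
2: 19.09/15.00 ≈ 1.273 → |1.273 − 1.250| = 0.023
3: 28.93/21.53 ≈ 1.344 → |1.344 − 1.250| = 0.094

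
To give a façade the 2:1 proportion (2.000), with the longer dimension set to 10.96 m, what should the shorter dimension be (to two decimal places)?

5.48 m

2:1 = 2.00000.
Shorter side = 10.96 ÷ 2.00000 ≈ 5.4800 → 5.48 m.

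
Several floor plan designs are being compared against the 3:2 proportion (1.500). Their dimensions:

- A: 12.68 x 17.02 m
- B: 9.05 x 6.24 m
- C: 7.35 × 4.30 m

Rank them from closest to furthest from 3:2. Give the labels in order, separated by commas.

B, A, C

A: 17.02/12.68 ≈ 1.342 → |1.342 − 1.500| = 0.158
B: 9.05/6.24 ≈ 1.450 → |1.450 − 1.500| = 0.050
C: 7.35/4.30 ≈ 1.709 → |1.709 − 1.500| = 0.209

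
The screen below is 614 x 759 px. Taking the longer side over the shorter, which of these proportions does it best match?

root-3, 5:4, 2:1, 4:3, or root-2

5:4

Ratio = 759 / 614 ≈ 1.236.
Distances: root-3 1.732 (Δ 0.496); 5:4 1.250 (Δ 0.014); 2:1 2.000 (Δ 0.764); 4:3 1.333 (Δ 0.097); root-2 1.414 (Δ 0.178).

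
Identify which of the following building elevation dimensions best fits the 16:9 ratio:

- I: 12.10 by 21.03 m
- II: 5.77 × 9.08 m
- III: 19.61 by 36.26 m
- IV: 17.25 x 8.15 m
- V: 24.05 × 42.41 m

V

Target 16:9 ≈ 1.778.
I: 1.738 (Δ0.040)  II: 1.574 (Δ0.204)  III: 1.849 (Δ0.071)  IV: 2.117 (Δ0.339)  V: 1.763 (Δ0.015)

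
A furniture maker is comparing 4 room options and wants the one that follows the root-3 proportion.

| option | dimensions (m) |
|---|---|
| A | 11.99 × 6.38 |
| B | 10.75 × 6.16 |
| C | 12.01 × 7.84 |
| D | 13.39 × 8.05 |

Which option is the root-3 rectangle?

B

Ratios (long/short): A ≈ 1.879; B ≈ 1.745; C ≈ 1.532; D ≈ 1.663.
root-3 ≈ 1.732; option B is nearest (Δ 0.013).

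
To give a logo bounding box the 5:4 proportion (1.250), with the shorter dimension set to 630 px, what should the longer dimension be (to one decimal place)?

5:4 = 1.25000.
Longer side = 630 × 1.25000 ≈ 787.500 → 787.5 px.

787.5 px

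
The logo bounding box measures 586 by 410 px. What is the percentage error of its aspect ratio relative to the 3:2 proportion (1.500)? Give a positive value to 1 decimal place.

Ratio = 586 / 410 ≈ 1.4293.
Ideal 3:2 = 1.5000. |1.4293 − 1.5000| / 1.5000 ≈ 4.71% → 4.7%.

4.7%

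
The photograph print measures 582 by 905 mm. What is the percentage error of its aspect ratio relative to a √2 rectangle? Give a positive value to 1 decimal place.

10.0%

Ratio = 905 / 582 ≈ 1.5550.
Ideal root-2 ≈ 1.4142. |1.5550 − 1.4142| / 1.4142 ≈ 9.96% → 10.0%.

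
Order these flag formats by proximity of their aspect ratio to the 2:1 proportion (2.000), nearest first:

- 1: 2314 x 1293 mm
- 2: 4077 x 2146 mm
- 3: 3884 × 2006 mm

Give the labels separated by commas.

3, 2, 1

Ratios: 1 = 2314 / 1293 ≈ 1.790; 2 = 4077 / 2146 ≈ 1.900; 3 = 3884 / 2006 ≈ 1.936.
|Δ from 2.000|: 1 0.210; 2 0.100; 3 0.064.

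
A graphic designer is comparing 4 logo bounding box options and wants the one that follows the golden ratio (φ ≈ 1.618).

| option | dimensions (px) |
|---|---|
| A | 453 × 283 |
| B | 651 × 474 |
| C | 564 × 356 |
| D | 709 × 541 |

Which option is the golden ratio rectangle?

Target golden ratio ≈ 1.618.
A: 1.601 (Δ0.017)  B: 1.373 (Δ0.245)  C: 1.584 (Δ0.034)  D: 1.311 (Δ0.307)

A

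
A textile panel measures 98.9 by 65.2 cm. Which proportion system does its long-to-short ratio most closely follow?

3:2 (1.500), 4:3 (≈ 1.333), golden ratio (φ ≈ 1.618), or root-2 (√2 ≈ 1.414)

3:2

98.9/65.2 ≈ 1.517. Nearest candidates are 3:2 (1.500, off by 0.017) and golden ratio (1.618, off by 0.101).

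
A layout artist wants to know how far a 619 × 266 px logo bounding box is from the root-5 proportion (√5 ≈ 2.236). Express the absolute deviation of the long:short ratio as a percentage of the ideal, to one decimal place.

Ratio = 619 / 266 ≈ 2.3271.
Ideal root-5 ≈ 2.2361. |2.3271 − 2.2361| / 2.2361 ≈ 4.07% → 4.1%.

4.1%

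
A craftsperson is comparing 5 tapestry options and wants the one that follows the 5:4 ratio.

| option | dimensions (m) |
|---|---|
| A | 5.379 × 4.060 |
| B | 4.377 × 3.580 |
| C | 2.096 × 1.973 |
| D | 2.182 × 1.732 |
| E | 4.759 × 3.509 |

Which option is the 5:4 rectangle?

D

Target 5:4 ≈ 1.250.
A: 1.325 (Δ0.075)  B: 1.223 (Δ0.027)  C: 1.062 (Δ0.188)  D: 1.260 (Δ0.010)  E: 1.356 (Δ0.106)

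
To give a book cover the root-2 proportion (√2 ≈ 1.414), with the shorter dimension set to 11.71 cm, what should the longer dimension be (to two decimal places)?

16.56 cm

root-2 ≈ 1.41421.
Longer side = 11.71 × 1.41421 ≈ 16.5604 → 16.56 cm.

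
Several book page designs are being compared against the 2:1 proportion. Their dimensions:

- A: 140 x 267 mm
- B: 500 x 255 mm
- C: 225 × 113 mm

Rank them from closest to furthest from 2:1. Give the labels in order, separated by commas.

C, B, A

A: 267/140 ≈ 1.907 → |1.907 − 2.000| = 0.093
B: 500/255 ≈ 1.961 → |1.961 − 2.000| = 0.039
C: 225/113 ≈ 1.991 → |1.991 − 2.000| = 0.009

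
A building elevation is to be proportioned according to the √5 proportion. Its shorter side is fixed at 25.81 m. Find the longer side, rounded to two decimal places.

57.71 m

root-5 ≈ 2.23607.
Longer side = 25.81 × 2.23607 ≈ 57.7130 → 57.71 m.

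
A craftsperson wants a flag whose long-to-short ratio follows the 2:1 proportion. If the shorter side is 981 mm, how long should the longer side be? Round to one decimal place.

2:1 = 2.00000.
Longer side = 981 × 2.00000 ≈ 1962.000 → 1962.0 mm.

1962.0 mm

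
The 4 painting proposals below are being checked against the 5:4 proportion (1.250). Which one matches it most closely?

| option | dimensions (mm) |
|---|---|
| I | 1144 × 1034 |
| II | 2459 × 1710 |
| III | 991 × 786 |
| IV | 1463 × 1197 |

III

Ratios (long/short): I ≈ 1.106; II ≈ 1.438; III ≈ 1.261; IV ≈ 1.222.
5:4 ≈ 1.250; option III is nearest (Δ 0.011).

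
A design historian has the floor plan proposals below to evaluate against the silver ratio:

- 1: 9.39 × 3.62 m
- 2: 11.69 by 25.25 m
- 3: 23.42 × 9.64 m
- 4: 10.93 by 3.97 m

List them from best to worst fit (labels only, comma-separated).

3, 1, 2, 4

1: 9.39/3.62 ≈ 2.594 → |2.594 − 2.414| = 0.180
2: 25.25/11.69 ≈ 2.160 → |2.160 − 2.414| = 0.254
3: 23.42/9.64 ≈ 2.429 → |2.429 − 2.414| = 0.015
4: 10.93/3.97 ≈ 2.753 → |2.753 − 2.414| = 0.339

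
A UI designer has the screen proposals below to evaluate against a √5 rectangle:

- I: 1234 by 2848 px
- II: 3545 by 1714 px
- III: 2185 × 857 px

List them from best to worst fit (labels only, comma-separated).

Ratios: I = 2848 / 1234 ≈ 2.308; II = 3545 / 1714 ≈ 2.068; III = 2185 / 857 ≈ 2.550.
|Δ from 2.236|: I 0.072; II 0.168; III 0.314.

I, II, III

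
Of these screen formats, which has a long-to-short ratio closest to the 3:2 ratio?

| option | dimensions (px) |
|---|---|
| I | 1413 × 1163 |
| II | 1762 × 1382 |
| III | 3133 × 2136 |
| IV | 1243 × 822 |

Ratios (long/short): I ≈ 1.215; II ≈ 1.275; III ≈ 1.467; IV ≈ 1.512.
3:2 ≈ 1.500; option IV is nearest (Δ 0.012).

IV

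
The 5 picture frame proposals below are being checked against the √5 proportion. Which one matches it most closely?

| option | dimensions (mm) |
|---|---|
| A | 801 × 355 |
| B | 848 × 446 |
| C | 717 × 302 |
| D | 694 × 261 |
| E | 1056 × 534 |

A

Ratios (long/short): A ≈ 2.256; B ≈ 1.901; C ≈ 2.374; D ≈ 2.659; E ≈ 1.978.
root-5 ≈ 2.236; option A is nearest (Δ 0.020).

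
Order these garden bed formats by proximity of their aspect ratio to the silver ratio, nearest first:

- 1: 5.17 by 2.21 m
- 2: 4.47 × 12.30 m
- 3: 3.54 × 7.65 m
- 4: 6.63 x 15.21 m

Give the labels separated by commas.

1, 4, 3, 2

Ratios: 1 = 5.17 / 2.21 ≈ 2.339; 2 = 12.30 / 4.47 ≈ 2.752; 3 = 7.65 / 3.54 ≈ 2.161; 4 = 15.21 / 6.63 ≈ 2.294.
|Δ from 2.414|: 1 0.075; 2 0.338; 3 0.253; 4 0.120.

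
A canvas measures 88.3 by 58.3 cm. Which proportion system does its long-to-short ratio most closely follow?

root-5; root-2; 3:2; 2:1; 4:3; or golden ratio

3:2

88.3/58.3 ≈ 1.515. Nearest candidates are 3:2 (1.500, off by 0.015) and root-2 (1.414, off by 0.101).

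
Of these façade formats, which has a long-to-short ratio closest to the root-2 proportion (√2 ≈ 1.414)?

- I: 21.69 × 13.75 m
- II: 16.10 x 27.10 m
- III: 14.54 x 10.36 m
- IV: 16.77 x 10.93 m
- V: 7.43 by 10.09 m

Ratios (long/short): I ≈ 1.577; II ≈ 1.683; III ≈ 1.403; IV ≈ 1.534; V ≈ 1.358.
root-2 ≈ 1.414; option III is nearest (Δ 0.011).

III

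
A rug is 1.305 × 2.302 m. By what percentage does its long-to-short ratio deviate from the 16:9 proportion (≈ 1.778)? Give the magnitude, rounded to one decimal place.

0.8%

Ratio = 2.302 / 1.305 ≈ 1.7640.
Ideal 16:9 ≈ 1.7778. |1.7640 − 1.7778| / 1.7778 ≈ 0.78% → 0.8%.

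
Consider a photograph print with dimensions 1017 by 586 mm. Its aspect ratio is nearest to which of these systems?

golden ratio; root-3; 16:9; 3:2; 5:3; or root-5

Ratio = 1017 / 586 ≈ 1.735.
Distances: golden ratio 1.618 (Δ 0.117); root-3 1.732 (Δ 0.003); 16:9 1.778 (Δ 0.043); 3:2 1.500 (Δ 0.235); 5:3 1.667 (Δ 0.068); root-5 2.236 (Δ 0.501).

root-3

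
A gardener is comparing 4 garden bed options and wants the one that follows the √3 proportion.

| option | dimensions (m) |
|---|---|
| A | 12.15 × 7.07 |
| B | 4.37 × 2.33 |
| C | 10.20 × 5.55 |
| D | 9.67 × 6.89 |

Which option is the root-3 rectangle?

Ratios (long/short): A ≈ 1.719; B ≈ 1.876; C ≈ 1.838; D ≈ 1.403.
root-3 ≈ 1.732; option A is nearest (Δ 0.013).

A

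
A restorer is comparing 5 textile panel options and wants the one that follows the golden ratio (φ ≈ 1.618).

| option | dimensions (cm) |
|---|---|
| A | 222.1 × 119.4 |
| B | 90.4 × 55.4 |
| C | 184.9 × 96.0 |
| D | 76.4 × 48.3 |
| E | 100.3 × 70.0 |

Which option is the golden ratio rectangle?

B

Target golden ratio ≈ 1.618.
A: 1.860 (Δ0.242)  B: 1.632 (Δ0.014)  C: 1.926 (Δ0.308)  D: 1.582 (Δ0.036)  E: 1.433 (Δ0.185)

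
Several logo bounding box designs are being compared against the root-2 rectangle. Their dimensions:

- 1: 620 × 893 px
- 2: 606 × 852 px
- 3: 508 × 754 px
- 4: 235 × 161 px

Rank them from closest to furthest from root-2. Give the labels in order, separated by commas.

2, 1, 4, 3

Ratios: 1 = 893 / 620 ≈ 1.440; 2 = 852 / 606 ≈ 1.406; 3 = 754 / 508 ≈ 1.484; 4 = 235 / 161 ≈ 1.460.
|Δ from 1.414|: 1 0.026; 2 0.008; 3 0.070; 4 0.046.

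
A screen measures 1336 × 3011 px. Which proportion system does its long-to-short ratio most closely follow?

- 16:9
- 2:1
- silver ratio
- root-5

root-5

Ratio = 3011 / 1336 ≈ 2.254.
Distances: 16:9 1.778 (Δ 0.476); 2:1 2.000 (Δ 0.254); silver ratio 2.414 (Δ 0.160); root-5 2.236 (Δ 0.018).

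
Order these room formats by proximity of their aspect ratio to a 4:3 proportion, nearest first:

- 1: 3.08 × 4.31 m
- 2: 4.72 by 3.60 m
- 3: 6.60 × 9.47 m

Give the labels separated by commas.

1: 4.31/3.08 ≈ 1.399 → |1.399 − 1.333| = 0.066
2: 4.72/3.60 ≈ 1.311 → |1.311 − 1.333| = 0.022
3: 9.47/6.60 ≈ 1.435 → |1.435 − 1.333| = 0.102

2, 1, 3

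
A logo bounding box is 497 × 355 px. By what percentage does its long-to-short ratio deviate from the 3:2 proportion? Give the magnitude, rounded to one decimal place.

Ratio = 497 / 355 ≈ 1.4000.
Ideal 3:2 = 1.5000. |1.4000 − 1.5000| / 1.5000 ≈ 6.67% → 6.7%.

6.7%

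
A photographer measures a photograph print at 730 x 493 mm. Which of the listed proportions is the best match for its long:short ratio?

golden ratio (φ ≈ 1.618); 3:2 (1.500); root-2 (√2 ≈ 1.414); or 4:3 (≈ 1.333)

3:2

730/493 ≈ 1.481. Nearest candidates are 3:2 (1.500, off by 0.019) and root-2 (1.414, off by 0.067).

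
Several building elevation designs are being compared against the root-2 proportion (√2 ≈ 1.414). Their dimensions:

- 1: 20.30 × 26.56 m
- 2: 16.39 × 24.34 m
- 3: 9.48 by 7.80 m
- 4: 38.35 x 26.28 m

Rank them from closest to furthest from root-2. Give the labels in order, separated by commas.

1: 26.56/20.30 ≈ 1.308 → |1.308 − 1.414| = 0.106
2: 24.34/16.39 ≈ 1.485 → |1.485 − 1.414| = 0.071
3: 9.48/7.80 ≈ 1.215 → |1.215 − 1.414| = 0.199
4: 38.35/26.28 ≈ 1.459 → |1.459 − 1.414| = 0.045

4, 2, 1, 3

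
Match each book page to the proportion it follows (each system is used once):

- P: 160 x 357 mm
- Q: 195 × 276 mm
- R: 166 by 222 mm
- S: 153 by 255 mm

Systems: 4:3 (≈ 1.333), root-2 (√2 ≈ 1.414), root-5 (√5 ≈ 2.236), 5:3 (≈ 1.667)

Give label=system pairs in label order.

Ratios: P ≈ 2.231; Q ≈ 1.415; R ≈ 1.337; S ≈ 1.667.
Targets: 4:3 ≈ 1.333; root-2 ≈ 1.414; root-5 ≈ 2.236; 5:3 ≈ 1.667.

P=root-5, Q=root-2, R=4:3, S=5:3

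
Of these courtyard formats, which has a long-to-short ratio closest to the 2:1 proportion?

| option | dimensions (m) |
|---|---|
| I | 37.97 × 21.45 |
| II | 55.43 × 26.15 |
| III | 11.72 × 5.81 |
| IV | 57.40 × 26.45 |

Target 2:1 ≈ 2.000.
I: 1.770 (Δ0.230)  II: 2.120 (Δ0.120)  III: 2.017 (Δ0.017)  IV: 2.170 (Δ0.170)

III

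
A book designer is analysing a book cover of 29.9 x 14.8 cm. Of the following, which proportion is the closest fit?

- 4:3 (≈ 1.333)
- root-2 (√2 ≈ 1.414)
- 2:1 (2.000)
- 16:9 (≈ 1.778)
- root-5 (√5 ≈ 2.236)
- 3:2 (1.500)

Ratio = 29.9 / 14.8 ≈ 2.020.
Distances: 4:3 1.333 (Δ 0.687); root-2 1.414 (Δ 0.606); 2:1 2.000 (Δ 0.020); 16:9 1.778 (Δ 0.242); root-5 2.236 (Δ 0.216); 3:2 1.500 (Δ 0.520).

2:1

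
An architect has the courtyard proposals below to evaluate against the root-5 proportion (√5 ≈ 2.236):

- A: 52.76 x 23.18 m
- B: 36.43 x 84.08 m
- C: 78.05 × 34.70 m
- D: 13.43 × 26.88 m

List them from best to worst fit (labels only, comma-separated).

A: 52.76/23.18 ≈ 2.276 → |2.276 − 2.236| = 0.040
B: 84.08/36.43 ≈ 2.308 → |2.308 − 2.236| = 0.072
C: 78.05/34.70 ≈ 2.249 → |2.249 − 2.236| = 0.013
D: 26.88/13.43 ≈ 2.001 → |2.001 − 2.236| = 0.235

C, A, B, D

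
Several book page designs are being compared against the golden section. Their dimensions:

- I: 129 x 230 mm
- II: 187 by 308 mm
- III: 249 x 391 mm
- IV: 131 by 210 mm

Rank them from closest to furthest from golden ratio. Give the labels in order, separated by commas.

IV, II, III, I

I: 230/129 ≈ 1.783 → |1.783 − 1.618| = 0.165
II: 308/187 ≈ 1.647 → |1.647 − 1.618| = 0.029
III: 391/249 ≈ 1.570 → |1.570 − 1.618| = 0.048
IV: 210/131 ≈ 1.603 → |1.603 − 1.618| = 0.015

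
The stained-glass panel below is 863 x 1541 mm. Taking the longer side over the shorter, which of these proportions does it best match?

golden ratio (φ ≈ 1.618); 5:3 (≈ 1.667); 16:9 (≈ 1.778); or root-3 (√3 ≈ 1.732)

16:9

Ratio = 1541 / 863 ≈ 1.786.
Distances: golden ratio 1.618 (Δ 0.168); 5:3 1.667 (Δ 0.119); 16:9 1.778 (Δ 0.008); root-3 1.732 (Δ 0.054).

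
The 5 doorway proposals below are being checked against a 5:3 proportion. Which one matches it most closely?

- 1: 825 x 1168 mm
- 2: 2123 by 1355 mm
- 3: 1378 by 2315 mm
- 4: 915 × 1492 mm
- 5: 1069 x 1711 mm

3

Target 5:3 ≈ 1.667.
1: 1.416 (Δ0.251)  2: 1.567 (Δ0.100)  3: 1.680 (Δ0.013)  4: 1.631 (Δ0.036)  5: 1.601 (Δ0.066)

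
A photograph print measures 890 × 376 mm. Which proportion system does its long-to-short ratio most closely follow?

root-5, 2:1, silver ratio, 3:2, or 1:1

Ratio = 890 / 376 ≈ 2.367.
Distances: root-5 2.236 (Δ 0.131); 2:1 2.000 (Δ 0.367); silver ratio 2.414 (Δ 0.047); 3:2 1.500 (Δ 0.867); 1:1 1.000 (Δ 1.367).

silver ratio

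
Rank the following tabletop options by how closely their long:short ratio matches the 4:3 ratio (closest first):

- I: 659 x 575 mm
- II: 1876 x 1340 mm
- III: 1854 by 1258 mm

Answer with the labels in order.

Ratios: I = 659 / 575 ≈ 1.146; II = 1876 / 1340 ≈ 1.400; III = 1854 / 1258 ≈ 1.474.
|Δ from 1.333|: I 0.187; II 0.067; III 0.141.

II, III, I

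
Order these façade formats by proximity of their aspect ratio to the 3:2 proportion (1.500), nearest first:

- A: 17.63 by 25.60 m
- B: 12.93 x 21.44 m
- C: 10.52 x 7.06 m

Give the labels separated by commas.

C, A, B

Ratios: A = 25.60 / 17.63 ≈ 1.452; B = 21.44 / 12.93 ≈ 1.658; C = 10.52 / 7.06 ≈ 1.490.
|Δ from 1.500|: A 0.048; B 0.158; C 0.010.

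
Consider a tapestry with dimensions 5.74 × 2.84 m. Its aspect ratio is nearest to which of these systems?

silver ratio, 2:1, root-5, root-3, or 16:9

5.74/2.84 ≈ 2.021. Nearest candidates are 2:1 (2.000, off by 0.021) and root-5 (2.236, off by 0.215).

2:1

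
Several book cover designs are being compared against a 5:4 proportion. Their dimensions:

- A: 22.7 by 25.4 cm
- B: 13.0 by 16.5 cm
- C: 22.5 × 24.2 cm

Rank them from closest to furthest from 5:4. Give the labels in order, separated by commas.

B, A, C

Ratios: A = 25.4 / 22.7 ≈ 1.119; B = 16.5 / 13.0 ≈ 1.269; C = 24.2 / 22.5 ≈ 1.076.
|Δ from 1.250|: A 0.131; B 0.019; C 0.174.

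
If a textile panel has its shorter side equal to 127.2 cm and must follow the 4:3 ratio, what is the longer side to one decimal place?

169.6 cm

4:3 ≈ 1.33333.
Longer side = 127.2 × 1.33333 ≈ 169.600 → 169.6 cm.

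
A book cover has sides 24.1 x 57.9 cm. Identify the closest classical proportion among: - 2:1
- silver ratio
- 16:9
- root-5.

silver ratio

57.9/24.1 ≈ 2.402. Nearest candidates are silver ratio (2.414, off by 0.012) and root-5 (2.236, off by 0.166).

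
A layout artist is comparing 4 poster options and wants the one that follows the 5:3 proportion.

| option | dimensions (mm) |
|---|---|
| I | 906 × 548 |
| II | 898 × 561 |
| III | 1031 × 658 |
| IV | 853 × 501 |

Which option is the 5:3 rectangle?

Target 5:3 ≈ 1.667.
I: 1.653 (Δ0.014)  II: 1.601 (Δ0.066)  III: 1.567 (Δ0.100)  IV: 1.703 (Δ0.036)

I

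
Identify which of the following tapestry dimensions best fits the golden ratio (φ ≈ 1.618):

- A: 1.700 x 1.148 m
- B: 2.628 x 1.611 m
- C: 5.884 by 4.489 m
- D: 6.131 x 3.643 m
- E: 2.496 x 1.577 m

B

Ratios (long/short): A ≈ 1.481; B ≈ 1.631; C ≈ 1.311; D ≈ 1.683; E ≈ 1.583.
golden ratio ≈ 1.618; option B is nearest (Δ 0.013).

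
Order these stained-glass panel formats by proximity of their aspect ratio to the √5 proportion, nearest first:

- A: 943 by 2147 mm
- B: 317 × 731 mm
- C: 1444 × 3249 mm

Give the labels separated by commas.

C, A, B

A: 2147/943 ≈ 2.277 → |2.277 − 2.236| = 0.041
B: 731/317 ≈ 2.306 → |2.306 − 2.236| = 0.070
C: 3249/1444 ≈ 2.250 → |2.250 − 2.236| = 0.014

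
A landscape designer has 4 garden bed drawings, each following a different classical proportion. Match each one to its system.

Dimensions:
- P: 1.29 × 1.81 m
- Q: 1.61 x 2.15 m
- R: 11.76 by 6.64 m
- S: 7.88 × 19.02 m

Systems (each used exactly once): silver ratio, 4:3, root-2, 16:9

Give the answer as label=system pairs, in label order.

P = 1.81/1.29 ≈ 1.403 → root-2 (1.414)
Q = 2.15/1.61 ≈ 1.335 → 4:3 (1.333)
R = 11.76/6.64 ≈ 1.771 → 16:9 (1.778)
S = 19.02/7.88 ≈ 2.414 → silver ratio (2.414)

P=root-2, Q=4:3, R=16:9, S=silver ratio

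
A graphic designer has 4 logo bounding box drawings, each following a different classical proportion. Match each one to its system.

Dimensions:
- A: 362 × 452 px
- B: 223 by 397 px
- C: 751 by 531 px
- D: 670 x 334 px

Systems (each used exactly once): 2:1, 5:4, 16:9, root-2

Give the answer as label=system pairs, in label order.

A=5:4, B=16:9, C=root-2, D=2:1

Ratios: A ≈ 1.249; B ≈ 1.780; C ≈ 1.414; D ≈ 2.006.
Targets: 2:1 ≈ 2.000; 5:4 ≈ 1.250; 16:9 ≈ 1.778; root-2 ≈ 1.414.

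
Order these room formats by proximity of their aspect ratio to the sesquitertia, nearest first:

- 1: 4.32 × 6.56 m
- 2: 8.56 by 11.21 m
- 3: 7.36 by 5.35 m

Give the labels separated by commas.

2, 3, 1

1: 6.56/4.32 ≈ 1.519 → |1.519 − 1.333| = 0.186
2: 11.21/8.56 ≈ 1.310 → |1.310 − 1.333| = 0.023
3: 7.36/5.35 ≈ 1.376 → |1.376 − 1.333| = 0.043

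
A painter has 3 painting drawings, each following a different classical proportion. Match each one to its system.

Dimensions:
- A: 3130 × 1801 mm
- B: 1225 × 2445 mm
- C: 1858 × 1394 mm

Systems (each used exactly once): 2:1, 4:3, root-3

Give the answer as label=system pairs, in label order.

A=root-3, B=2:1, C=4:3

Ratios: A ≈ 1.738; B ≈ 1.996; C ≈ 1.333.
Targets: 2:1 ≈ 2.000; 4:3 ≈ 1.333; root-3 ≈ 1.732.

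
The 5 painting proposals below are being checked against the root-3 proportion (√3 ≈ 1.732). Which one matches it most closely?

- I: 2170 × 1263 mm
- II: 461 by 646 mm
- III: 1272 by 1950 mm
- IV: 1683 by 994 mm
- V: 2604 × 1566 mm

I

Ratios (long/short): I ≈ 1.718; II ≈ 1.401; III ≈ 1.533; IV ≈ 1.693; V ≈ 1.663.
root-3 ≈ 1.732; option I is nearest (Δ 0.014).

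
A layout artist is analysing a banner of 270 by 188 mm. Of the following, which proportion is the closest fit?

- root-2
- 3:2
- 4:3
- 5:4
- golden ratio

root-2

270/188 ≈ 1.436. Nearest candidates are root-2 (1.414, off by 0.022) and 3:2 (1.500, off by 0.064).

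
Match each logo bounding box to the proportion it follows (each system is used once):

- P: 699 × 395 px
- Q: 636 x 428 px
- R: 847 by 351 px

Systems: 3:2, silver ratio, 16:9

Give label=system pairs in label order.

Ratios: P ≈ 1.770; Q ≈ 1.486; R ≈ 2.413.
Targets: 3:2 ≈ 1.500; silver ratio ≈ 2.414; 16:9 ≈ 1.778.

P=16:9, Q=3:2, R=silver ratio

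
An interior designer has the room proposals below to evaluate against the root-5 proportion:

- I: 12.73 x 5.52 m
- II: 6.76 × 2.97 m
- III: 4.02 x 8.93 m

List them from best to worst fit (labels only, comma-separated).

III, II, I

Ratios: I = 12.73 / 5.52 ≈ 2.306; II = 6.76 / 2.97 ≈ 2.276; III = 8.93 / 4.02 ≈ 2.221.
|Δ from 2.236|: I 0.070; II 0.040; III 0.015.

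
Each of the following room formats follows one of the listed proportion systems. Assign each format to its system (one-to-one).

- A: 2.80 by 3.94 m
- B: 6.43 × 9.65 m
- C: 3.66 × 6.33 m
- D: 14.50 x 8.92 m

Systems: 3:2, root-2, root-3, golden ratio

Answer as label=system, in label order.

A=root-2, B=3:2, C=root-3, D=golden ratio

Ratios: A ≈ 1.407; B ≈ 1.501; C ≈ 1.730; D ≈ 1.626.
Targets: 3:2 ≈ 1.500; root-2 ≈ 1.414; root-3 ≈ 1.732; golden ratio ≈ 1.618.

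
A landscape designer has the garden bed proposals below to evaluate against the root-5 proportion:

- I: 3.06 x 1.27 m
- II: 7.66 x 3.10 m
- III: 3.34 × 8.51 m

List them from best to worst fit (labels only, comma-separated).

I, II, III

I: 3.06/1.27 ≈ 2.409 → |2.409 − 2.236| = 0.173
II: 7.66/3.10 ≈ 2.471 → |2.471 − 2.236| = 0.235
III: 8.51/3.34 ≈ 2.548 → |2.548 − 2.236| = 0.312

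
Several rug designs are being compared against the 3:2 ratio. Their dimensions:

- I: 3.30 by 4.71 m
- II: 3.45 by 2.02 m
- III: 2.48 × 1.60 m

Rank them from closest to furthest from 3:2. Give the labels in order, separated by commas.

III, I, II

I: 4.71/3.30 ≈ 1.427 → |1.427 − 1.500| = 0.073
II: 3.45/2.02 ≈ 1.708 → |1.708 − 1.500| = 0.208
III: 2.48/1.60 ≈ 1.550 → |1.550 − 1.500| = 0.050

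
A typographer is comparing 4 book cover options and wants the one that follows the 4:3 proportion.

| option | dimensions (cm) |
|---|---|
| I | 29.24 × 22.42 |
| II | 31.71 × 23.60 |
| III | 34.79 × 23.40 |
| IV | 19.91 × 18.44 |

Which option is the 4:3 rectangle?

Ratios (long/short): I ≈ 1.304; II ≈ 1.344; III ≈ 1.487; IV ≈ 1.080.
4:3 ≈ 1.333; option II is nearest (Δ 0.011).

II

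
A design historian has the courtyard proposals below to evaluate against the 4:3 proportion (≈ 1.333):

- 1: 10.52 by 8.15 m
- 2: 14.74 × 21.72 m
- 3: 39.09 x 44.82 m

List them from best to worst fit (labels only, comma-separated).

Ratios: 1 = 10.52 / 8.15 ≈ 1.291; 2 = 21.72 / 14.74 ≈ 1.474; 3 = 44.82 / 39.09 ≈ 1.147.
|Δ from 1.333|: 1 0.042; 2 0.141; 3 0.186.

1, 2, 3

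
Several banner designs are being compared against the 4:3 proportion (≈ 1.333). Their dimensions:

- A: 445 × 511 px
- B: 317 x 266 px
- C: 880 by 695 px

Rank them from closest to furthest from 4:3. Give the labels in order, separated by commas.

A: 511/445 ≈ 1.148 → |1.148 − 1.333| = 0.185
B: 317/266 ≈ 1.192 → |1.192 − 1.333| = 0.141
C: 880/695 ≈ 1.266 → |1.266 − 1.333| = 0.067

C, B, A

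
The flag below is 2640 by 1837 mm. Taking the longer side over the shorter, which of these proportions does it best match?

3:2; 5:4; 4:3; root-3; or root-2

root-2

2640/1837 ≈ 1.437. Nearest candidates are root-2 (1.414, off by 0.023) and 3:2 (1.500, off by 0.063).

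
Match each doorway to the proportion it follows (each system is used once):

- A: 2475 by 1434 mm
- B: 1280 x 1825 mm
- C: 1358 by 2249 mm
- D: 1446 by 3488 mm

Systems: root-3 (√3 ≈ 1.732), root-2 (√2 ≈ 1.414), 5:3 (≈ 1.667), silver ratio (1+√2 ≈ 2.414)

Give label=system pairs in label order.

Ratios: A ≈ 1.726; B ≈ 1.426; C ≈ 1.656; D ≈ 2.412.
Targets: root-3 ≈ 1.732; root-2 ≈ 1.414; 5:3 ≈ 1.667; silver ratio ≈ 2.414.

A=root-3, B=root-2, C=5:3, D=silver ratio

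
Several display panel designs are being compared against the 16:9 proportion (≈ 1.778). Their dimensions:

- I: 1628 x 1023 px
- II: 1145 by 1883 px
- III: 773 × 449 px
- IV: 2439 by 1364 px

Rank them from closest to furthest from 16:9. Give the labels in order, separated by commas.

IV, III, II, I

I: 1628/1023 ≈ 1.591 → |1.591 − 1.778| = 0.187
II: 1883/1145 ≈ 1.645 → |1.645 − 1.778| = 0.133
III: 773/449 ≈ 1.722 → |1.722 − 1.778| = 0.056
IV: 2439/1364 ≈ 1.788 → |1.788 − 1.778| = 0.010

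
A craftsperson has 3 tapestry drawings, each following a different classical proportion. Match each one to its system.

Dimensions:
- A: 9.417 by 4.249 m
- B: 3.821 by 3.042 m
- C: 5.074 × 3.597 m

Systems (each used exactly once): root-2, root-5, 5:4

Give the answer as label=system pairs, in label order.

A=root-5, B=5:4, C=root-2

Ratios: A ≈ 2.216; B ≈ 1.256; C ≈ 1.411.
Targets: root-2 ≈ 1.414; root-5 ≈ 2.236; 5:4 ≈ 1.250.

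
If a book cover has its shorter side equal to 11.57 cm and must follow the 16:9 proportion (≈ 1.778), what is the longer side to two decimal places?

16:9 ≈ 1.77778.
Longer side = 11.57 × 1.77778 ≈ 20.5689 → 20.57 cm.

20.57 cm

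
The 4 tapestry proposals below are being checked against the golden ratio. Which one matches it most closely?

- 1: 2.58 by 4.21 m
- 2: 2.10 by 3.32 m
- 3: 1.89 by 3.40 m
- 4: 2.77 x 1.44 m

Ratios (long/short): 1 ≈ 1.632; 2 ≈ 1.581; 3 ≈ 1.799; 4 ≈ 1.924.
golden ratio ≈ 1.618; option 1 is nearest (Δ 0.014).

1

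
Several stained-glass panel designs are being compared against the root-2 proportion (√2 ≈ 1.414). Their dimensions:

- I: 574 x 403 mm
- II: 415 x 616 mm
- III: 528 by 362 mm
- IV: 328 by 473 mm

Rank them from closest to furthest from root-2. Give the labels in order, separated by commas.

I: 574/403 ≈ 1.424 → |1.424 − 1.414| = 0.010
II: 616/415 ≈ 1.484 → |1.484 − 1.414| = 0.070
III: 528/362 ≈ 1.459 → |1.459 − 1.414| = 0.045
IV: 473/328 ≈ 1.442 → |1.442 − 1.414| = 0.028

I, IV, III, II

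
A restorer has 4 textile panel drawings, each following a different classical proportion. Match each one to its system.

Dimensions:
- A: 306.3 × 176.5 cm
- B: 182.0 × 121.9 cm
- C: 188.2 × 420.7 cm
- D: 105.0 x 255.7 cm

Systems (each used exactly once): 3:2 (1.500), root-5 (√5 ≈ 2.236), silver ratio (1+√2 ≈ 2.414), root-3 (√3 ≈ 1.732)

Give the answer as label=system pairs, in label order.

Ratios: A ≈ 1.735; B ≈ 1.493; C ≈ 2.235; D ≈ 2.435.
Targets: 3:2 ≈ 1.500; root-5 ≈ 2.236; silver ratio ≈ 2.414; root-3 ≈ 1.732.

A=root-3, B=3:2, C=root-5, D=silver ratio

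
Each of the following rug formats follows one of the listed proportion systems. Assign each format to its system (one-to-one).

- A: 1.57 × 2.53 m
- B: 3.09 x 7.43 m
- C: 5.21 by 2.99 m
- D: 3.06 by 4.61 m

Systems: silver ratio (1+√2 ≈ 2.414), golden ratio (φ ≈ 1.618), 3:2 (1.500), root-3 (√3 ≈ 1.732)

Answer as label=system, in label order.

A=golden ratio, B=silver ratio, C=root-3, D=3:2

A = 2.53/1.57 ≈ 1.611 → golden ratio (1.618)
B = 7.43/3.09 ≈ 2.405 → silver ratio (2.414)
C = 5.21/2.99 ≈ 1.742 → root-3 (1.732)
D = 4.61/3.06 ≈ 1.507 → 3:2 (1.500)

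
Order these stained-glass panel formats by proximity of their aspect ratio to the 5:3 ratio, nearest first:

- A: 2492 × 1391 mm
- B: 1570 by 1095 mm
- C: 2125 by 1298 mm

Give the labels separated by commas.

Ratios: A = 2492 / 1391 ≈ 1.792; B = 1570 / 1095 ≈ 1.434; C = 2125 / 1298 ≈ 1.637.
|Δ from 1.667|: A 0.125; B 0.233; C 0.030.

C, A, B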